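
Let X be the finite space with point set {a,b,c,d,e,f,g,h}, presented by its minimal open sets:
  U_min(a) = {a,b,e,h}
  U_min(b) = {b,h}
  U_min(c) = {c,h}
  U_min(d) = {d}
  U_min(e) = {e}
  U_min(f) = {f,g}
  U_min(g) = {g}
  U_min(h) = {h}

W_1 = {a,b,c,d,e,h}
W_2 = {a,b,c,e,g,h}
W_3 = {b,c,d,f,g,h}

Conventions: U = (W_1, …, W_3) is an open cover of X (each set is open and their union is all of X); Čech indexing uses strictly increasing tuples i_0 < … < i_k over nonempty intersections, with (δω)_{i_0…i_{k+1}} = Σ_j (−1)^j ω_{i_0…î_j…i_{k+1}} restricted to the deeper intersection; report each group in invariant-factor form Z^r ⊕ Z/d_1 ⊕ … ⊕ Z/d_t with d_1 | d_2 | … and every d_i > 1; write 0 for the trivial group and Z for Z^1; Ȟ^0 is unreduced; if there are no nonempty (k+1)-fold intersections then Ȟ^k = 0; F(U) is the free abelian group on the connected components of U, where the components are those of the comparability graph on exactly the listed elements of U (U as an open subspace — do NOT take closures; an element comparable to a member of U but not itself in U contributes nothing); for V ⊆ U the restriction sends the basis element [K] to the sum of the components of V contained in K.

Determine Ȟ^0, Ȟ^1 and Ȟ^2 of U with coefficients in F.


nonempty overlaps:
  W12={a,b,c,e,h} W13={b,c,d,h} W23={b,c,g,h}
  W123={b,c,h}
components per intersection:
  W1: {a,b,c,e,h} {d}
  W2: {a,b,c,e,h} {g}
  W3: {b,c,h} {d} {f,g}
  W12: {a,b,c,e,h}
  W13: {b,c,h} {d}
  W23: {b,c,h} {g}
  W123: {b,c,h}
C dims 7,5,1; δ0: rk 4, SNF 1^4; δ1: rk 1, SNF 1^1
degree 0: 7−4−0 = 3 → Ȟ^0 ≅ Z^3
degree 1: 5−1−4 = 0 → Ȟ^1 ≅ 0
degree 2: 1−0−1 = 0 → Ȟ^2 ≅ 0

Ȟ^0 = Z^3, Ȟ^1 = 0 and Ȟ^2 = 0


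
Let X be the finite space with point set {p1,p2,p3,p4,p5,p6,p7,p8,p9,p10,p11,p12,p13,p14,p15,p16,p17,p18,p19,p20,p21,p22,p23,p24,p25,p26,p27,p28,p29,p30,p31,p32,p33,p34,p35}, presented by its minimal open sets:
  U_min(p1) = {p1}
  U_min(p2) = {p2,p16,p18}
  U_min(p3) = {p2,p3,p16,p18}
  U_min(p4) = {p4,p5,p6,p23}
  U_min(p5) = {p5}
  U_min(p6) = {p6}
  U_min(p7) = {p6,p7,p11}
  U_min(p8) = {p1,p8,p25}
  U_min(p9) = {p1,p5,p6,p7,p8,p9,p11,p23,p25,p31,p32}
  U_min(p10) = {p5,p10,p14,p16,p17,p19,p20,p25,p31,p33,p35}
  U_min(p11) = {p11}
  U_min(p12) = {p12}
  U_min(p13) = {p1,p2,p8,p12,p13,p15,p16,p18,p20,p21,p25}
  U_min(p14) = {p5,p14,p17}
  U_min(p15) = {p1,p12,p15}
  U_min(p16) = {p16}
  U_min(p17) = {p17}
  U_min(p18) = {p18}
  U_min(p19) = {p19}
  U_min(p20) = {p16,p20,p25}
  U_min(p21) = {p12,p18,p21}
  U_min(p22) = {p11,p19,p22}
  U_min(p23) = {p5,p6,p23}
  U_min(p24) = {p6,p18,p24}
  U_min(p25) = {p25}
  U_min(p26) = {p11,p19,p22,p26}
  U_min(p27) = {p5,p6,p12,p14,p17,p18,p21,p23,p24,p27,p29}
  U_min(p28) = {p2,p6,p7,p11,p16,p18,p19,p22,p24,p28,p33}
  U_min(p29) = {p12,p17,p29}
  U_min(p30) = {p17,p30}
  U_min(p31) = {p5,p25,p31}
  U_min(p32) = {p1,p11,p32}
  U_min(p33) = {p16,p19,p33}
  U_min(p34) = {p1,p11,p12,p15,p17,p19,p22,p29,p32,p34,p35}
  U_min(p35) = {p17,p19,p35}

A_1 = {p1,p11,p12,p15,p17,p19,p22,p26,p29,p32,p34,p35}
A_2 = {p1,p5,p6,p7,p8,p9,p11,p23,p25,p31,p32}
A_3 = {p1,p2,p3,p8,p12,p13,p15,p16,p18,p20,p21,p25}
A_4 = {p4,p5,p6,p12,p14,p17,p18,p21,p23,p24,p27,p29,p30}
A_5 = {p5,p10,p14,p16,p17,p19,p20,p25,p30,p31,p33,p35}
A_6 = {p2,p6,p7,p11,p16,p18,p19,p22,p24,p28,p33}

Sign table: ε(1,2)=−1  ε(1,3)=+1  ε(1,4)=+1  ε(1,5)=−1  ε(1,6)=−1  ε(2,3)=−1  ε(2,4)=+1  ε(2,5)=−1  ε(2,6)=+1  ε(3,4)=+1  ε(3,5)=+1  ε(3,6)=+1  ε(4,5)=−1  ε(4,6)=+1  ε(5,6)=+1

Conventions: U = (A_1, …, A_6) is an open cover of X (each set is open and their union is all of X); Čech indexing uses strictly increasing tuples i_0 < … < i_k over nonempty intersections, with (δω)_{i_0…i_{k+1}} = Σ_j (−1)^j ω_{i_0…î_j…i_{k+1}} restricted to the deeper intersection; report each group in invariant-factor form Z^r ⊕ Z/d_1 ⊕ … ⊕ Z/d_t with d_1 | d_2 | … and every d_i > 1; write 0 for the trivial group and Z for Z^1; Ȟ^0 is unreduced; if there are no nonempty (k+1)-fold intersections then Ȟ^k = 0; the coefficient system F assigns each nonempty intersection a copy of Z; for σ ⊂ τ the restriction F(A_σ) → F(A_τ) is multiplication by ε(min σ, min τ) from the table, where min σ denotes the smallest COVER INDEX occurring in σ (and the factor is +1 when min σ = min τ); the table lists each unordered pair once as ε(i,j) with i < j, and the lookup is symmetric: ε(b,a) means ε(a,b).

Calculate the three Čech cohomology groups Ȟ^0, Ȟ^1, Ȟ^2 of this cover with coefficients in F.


Ȟ^0 ≅ 0,  Ȟ^1 ≅ Z/2,  Ȟ^2 ≅ Z

nerve of the cover:
  A12={p1,p11,p32} A13={p1,p12,p15} A14={p12,p17,p29} A15={p17,p19,p35} A16={p11,p19,p22} A23={p1,p8,p25} A24={p5,p6,p23} A25={p5,p25,p31} A26={p6,p7,p11} A34={p12,p18,p21} A35={p16,p20,p25} A36={p2,p16,p18} A45={p5,p14,p17,p30} A46={p6,p18,p24} A56={p16,p19,p33}
  A123={p1} A126={p11} A134={p12} A145={p17} A156={p19} A235={p25} A245={p5} A246={p6} A346={p18} A356={p16}
C dims 6,15,10; δ0: rk 6, SNF 1^5·2; δ1: rk 9, SNF 1^9
Ȟ^0 = (6 − 6) − 0 = 0, so Ȟ^0 ≅ 0
Ȟ^1 = (15 − 9) − 6 = 0 plus torsion [2], so Ȟ^1 ≅ Z/2
Ȟ^2 = (10 − 0) − 9 = 1, so Ȟ^2 ≅ Z


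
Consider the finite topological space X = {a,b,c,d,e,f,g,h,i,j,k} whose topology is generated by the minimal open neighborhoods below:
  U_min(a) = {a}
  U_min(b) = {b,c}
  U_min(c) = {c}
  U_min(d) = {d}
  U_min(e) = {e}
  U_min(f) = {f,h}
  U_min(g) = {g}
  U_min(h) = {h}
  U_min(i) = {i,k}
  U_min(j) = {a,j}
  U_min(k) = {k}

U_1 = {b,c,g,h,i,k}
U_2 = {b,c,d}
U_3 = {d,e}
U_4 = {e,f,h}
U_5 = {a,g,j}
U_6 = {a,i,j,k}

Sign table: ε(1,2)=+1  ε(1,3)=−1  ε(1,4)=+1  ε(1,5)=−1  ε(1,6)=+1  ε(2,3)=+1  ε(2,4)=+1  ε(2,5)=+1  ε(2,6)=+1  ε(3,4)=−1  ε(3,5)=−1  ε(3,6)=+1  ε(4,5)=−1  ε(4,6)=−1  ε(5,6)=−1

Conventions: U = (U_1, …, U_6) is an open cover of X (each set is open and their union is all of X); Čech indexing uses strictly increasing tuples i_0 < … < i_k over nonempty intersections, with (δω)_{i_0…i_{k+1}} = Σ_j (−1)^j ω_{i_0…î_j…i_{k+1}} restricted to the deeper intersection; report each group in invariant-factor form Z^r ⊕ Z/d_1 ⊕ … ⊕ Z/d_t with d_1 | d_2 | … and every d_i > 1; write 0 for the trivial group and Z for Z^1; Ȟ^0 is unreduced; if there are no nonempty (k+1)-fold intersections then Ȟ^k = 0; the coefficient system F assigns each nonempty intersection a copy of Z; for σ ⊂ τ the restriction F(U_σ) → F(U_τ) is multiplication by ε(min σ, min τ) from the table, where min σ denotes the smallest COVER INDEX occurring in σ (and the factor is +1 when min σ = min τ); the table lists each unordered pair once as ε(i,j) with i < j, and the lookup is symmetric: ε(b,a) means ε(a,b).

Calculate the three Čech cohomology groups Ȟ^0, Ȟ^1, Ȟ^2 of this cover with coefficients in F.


nerve simplices:
  U12={b,c} U14={h} U15={g} U16={i,k} U23={d} U34={e} U56={a,j}
C dims 6,7; δ0: rk 6, SNF 1^5·2
degree 0: 6−6−0 = 0 → Ȟ^0 ≅ 0
degree 1: 7−0−6 = 1 plus torsion [2] → Ȟ^1 ≅ Z ⊕ Z/2
degree 2: 0−0−0 = 0 → Ȟ^2 ≅ 0

Ȟ^0(U;F) ≅ 0, Ȟ^1(U;F) ≅ Z ⊕ Z/2 and Ȟ^2(U;F) ≅ 0


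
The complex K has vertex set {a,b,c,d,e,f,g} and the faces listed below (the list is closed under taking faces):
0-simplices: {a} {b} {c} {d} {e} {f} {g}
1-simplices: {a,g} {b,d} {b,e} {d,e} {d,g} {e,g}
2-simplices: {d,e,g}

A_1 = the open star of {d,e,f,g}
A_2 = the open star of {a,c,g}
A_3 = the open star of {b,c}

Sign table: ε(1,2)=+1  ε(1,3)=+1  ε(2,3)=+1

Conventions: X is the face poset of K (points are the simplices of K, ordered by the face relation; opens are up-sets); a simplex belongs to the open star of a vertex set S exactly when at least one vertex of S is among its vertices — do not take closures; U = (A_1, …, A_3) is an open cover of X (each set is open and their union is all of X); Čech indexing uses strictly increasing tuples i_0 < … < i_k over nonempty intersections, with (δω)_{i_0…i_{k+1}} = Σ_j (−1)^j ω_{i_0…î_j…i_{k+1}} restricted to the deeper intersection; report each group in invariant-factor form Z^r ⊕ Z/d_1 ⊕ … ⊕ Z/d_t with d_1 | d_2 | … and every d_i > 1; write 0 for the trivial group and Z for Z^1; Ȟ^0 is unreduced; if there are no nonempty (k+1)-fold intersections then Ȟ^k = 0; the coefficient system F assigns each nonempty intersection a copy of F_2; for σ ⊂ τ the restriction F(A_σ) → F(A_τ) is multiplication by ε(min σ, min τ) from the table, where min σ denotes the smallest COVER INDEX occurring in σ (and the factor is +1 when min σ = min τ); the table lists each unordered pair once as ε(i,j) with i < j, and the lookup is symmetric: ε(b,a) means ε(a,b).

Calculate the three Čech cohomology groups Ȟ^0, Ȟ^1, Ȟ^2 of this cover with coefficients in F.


Ȟ^0 = Z/2, Ȟ^1 = Z/2, Ȟ^2 = 0

cover nerve:
  A1={{d},{e},{f},{g},{a,g},{b,d},{b,e},{d,e},{d,g},{e,g},{d,e,g}} A2={{a},{c},{g},{a,g},{d,g},{e,g},{d,e,g}} A3={{b},{c},{b,d},{b,e}}
  A12={{g},{a,g},{d,g},{e,g},{d,e,g}} A13={{b,d},{b,e}} A23={{c}}
C dims 3,3; δ0: rk_F2 2
Ȟ^0: (3−2)−0=1 ⇒ Z/2
Ȟ^1: (3−0)−2=1 ⇒ Z/2
Ȟ^2: (0−0)−0=0 ⇒ 0


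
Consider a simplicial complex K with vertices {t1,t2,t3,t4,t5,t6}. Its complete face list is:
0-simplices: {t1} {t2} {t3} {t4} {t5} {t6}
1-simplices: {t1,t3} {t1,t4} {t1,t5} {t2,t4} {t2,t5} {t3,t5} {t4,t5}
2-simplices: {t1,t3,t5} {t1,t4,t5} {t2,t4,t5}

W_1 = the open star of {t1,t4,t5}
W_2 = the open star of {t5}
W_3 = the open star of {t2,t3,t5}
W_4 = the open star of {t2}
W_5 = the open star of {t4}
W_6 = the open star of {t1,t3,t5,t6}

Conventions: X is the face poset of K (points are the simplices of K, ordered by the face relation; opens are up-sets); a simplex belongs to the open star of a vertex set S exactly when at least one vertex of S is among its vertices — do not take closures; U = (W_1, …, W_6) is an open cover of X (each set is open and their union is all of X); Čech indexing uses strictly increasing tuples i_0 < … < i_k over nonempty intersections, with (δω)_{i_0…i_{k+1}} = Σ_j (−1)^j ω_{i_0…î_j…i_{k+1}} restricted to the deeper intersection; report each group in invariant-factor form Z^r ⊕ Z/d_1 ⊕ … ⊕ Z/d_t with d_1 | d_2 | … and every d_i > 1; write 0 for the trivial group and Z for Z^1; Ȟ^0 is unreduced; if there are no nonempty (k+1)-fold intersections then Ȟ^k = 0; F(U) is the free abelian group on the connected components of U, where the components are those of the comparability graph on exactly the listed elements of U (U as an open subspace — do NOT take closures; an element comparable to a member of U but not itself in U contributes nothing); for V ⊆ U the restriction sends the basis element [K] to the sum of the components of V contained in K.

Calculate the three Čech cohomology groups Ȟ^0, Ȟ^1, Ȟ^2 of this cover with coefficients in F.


cover nerve:
  W1={{t1},{t4},{t5},{t1,t3},{t1,t4},{t1,t5},{t2,t4},{t2,t5},{t3,t5},{t4,t5},{t1,t3,t5},{t1,t4,t5},{t2,t4,t5}} W2={{t5},{t1,t5},{t2,t5},{t3,t5},{t4,t5},{t1,t3,t5},{t1,t4,t5},{t2,t4,t5}} W3={{t2},{t3},{t5},{t1,t3},{t1,t5},{t2,t4},{t2,t5},{t3,t5},{t4,t5},{t1,t3,t5},{t1,t4,t5},{t2,t4,t5}} W4={{t2},{t2,t4},{t2,t5},{t2,t4,t5}} W5={{t4},{t1,t4},{t2,t4},{t4,t5},{t1,t4,t5},{t2,t4,t5}} W6={{t1},{t3},{t5},{t6},{t1,t3},{t1,t4},{t1,t5},{t2,t5},{t3,t5},{t4,t5},{t1,t3,t5},{t1,t4,t5},{t2,t4,t5}}
  W12={{t5},{t1,t5},{t2,t5},{t3,t5},{t4,t5},{t1,t3,t5},{t1,t4,t5},{t2,t4,t5}} W13={{t5},{t1,t3},{t1,t5},{t2,t4},{t2,t5},{t3,t5},{t4,t5},{t1,t3,t5},{t1,t4,t5},{t2,t4,t5}} W14={{t2,t4},{t2,t5},{t2,t4,t5}} W15={{t4},{t1,t4},{t2,t4},{t4,t5},{t1,t4,t5},{t2,t4,t5}} W16={{t1},{t5},{t1,t3},{t1,t4},{t1,t5},{t2,t5},{t3,t5},{t4,t5},{t1,t3,t5},{t1,t4,t5},{t2,t4,t5}} W23={{t5},{t1,t5},{t2,t5},{t3,t5},{t4,t5},{t1,t3,t5},{t1,t4,t5},{t2,t4,t5}} W24={{t2,t5},{t2,t4,t5}} W25={{t4,t5},{t1,t4,t5},{t2,t4,t5}} W26={{t5},{t1,t5},{t2,t5},{t3,t5},{t4,t5},{t1,t3,t5},{t1,t4,t5},{t2,t4,t5}} W34={{t2},{t2,t4},{t2,t5},{t2,t4,t5}} W35={{t2,t4},{t4,t5},{t1,t4,t5},{t2,t4,t5}} W36={{t3},{t5},{t1,t3},{t1,t5},{t2,t5},{t3,t5},{t4,t5},{t1,t3,t5},{t1,t4,t5},{t2,t4,t5}} W45={{t2,t4},{t2,t4,t5}} W46={{t2,t5},{t2,t4,t5}} W56={{t1,t4},{t4,t5},{t1,t4,t5},{t2,t4,t5}}
  W123={{t5},{t1,t5},{t2,t5},{t3,t5},{t4,t5},{t1,t3,t5},{t1,t4,t5},{t2,t4,t5}} W124={{t2,t5},{t2,t4,t5}} W125={{t4,t5},{t1,t4,t5},{t2,t4,t5}} W126={{t5},{t1,t5},{t2,t5},{t3,t5},{t4,t5},{t1,t3,t5},{t1,t4,t5},{t2,t4,t5}} W134={{t2,t4},{t2,t5},{t2,t4,t5}} W135={{t2,t4},{t4,t5},{t1,t4,t5},{t2,t4,t5}} W136={{t5},{t1,t3},{t1,t5},{t2,t5},{t3,t5},{t4,t5},{t1,t3,t5},{t1,t4,t5},{t2,t4,t5}} W145={{t2,t4},{t2,t4,t5}} W146={{t2,t5},{t2,t4,t5}} W156={{t1,t4},{t4,t5},{t1,t4,t5},{t2,t4,t5}} W234={{t2,t5},{t2,t4,t5}} W235={{t4,t5},{t1,t4,t5},{t2,t4,t5}} W236={{t5},{t1,t5},{t2,t5},{t3,t5},{t4,t5},{t1,t3,t5},{t1,t4,t5},{t2,t4,t5}} W245={{t2,t4,t5}} W246={{t2,t5},{t2,t4,t5}} W256={{t4,t5},{t1,t4,t5},{t2,t4,t5}} W345={{t2,t4},{t2,t4,t5}} W346={{t2,t5},{t2,t4,t5}} W356={{t4,t5},{t1,t4,t5},{t2,t4,t5}} W456={{t2,t4,t5}}
  W1234={{t2,t5},{t2,t4,t5}} W1235={{t4,t5},{t1,t4,t5},{t2,t4,t5}} W1236={{t5},{t1,t5},{t2,t5},{t3,t5},{t4,t5},{t1,t3,t5},{t1,t4,t5},{t2,t4,t5}} W1245={{t2,t4,t5}} W1246={{t2,t5},{t2,t4,t5}} W1256={{t4,t5},{t1,t4,t5},{t2,t4,t5}} W1345={{t2,t4},{t2,t4,t5}} W1346={{t2,t5},{t2,t4,t5}} W1356={{t4,t5},{t1,t4,t5},{t2,t4,t5}} W1456={{t2,t4,t5}} W2345={{t2,t4,t5}} W2346={{t2,t5},{t2,t4,t5}} W2356={{t4,t5},{t1,t4,t5},{t2,t4,t5}} W2456={{t2,t4,t5}} W3456={{t2,t4,t5}}
  W12345={{t2,t4,t5}} W12346={{t2,t5},{t2,t4,t5}} W12356={{t4,t5},{t1,t4,t5},{t2,t4,t5}} W12456={{t2,t4,t5}} W13456={{t2,t4,t5}} W23456={{t2,t4,t5}}
  W123456={{t2,t4,t5}}
components per intersection:
  W1: {{t1},{t4},{t5},{t1,t3},{t1,t4},{t1,t5},{t2,t4},{t2,t5},{t3,t5},{t4,t5},{t1,t3,t5},{t1,t4,t5},{t2,t4,t5}}
  W2: {{t5},{t1,t5},{t2,t5},{t3,t5},{t4,t5},{t1,t3,t5},{t1,t4,t5},{t2,t4,t5}}
  W3: {{t2},{t3},{t5},{t1,t3},{t1,t5},{t2,t4},{t2,t5},{t3,t5},{t4,t5},{t1,t3,t5},{t1,t4,t5},{t2,t4,t5}}
  W4: {{t2},{t2,t4},{t2,t5},{t2,t4,t5}}
  W5: {{t4},{t1,t4},{t2,t4},{t4,t5},{t1,t4,t5},{t2,t4,t5}}
  W6: {{t1},{t3},{t5},{t1,t3},{t1,t4},{t1,t5},{t2,t5},{t3,t5},{t4,t5},{t1,t3,t5},{t1,t4,t5},{t2,t4,t5}} {{t6}}
  W12: {{t5},{t1,t5},{t2,t5},{t3,t5},{t4,t5},{t1,t3,t5},{t1,t4,t5},{t2,t4,t5}}
  W13: {{t5},{t1,t3},{t1,t5},{t2,t4},{t2,t5},{t3,t5},{t4,t5},{t1,t3,t5},{t1,t4,t5},{t2,t4,t5}}
  W14: {{t2,t4},{t2,t5},{t2,t4,t5}}
  W15: {{t4},{t1,t4},{t2,t4},{t4,t5},{t1,t4,t5},{t2,t4,t5}}
  W16: {{t1},{t5},{t1,t3},{t1,t4},{t1,t5},{t2,t5},{t3,t5},{t4,t5},{t1,t3,t5},{t1,t4,t5},{t2,t4,t5}}
  W23: {{t5},{t1,t5},{t2,t5},{t3,t5},{t4,t5},{t1,t3,t5},{t1,t4,t5},{t2,t4,t5}}
  W24: {{t2,t5},{t2,t4,t5}}
  W25: {{t4,t5},{t1,t4,t5},{t2,t4,t5}}
  W26: {{t5},{t1,t5},{t2,t5},{t3,t5},{t4,t5},{t1,t3,t5},{t1,t4,t5},{t2,t4,t5}}
  W34: {{t2},{t2,t4},{t2,t5},{t2,t4,t5}}
  W35: {{t2,t4},{t4,t5},{t1,t4,t5},{t2,t4,t5}}
  W36: {{t3},{t5},{t1,t3},{t1,t5},{t2,t5},{t3,t5},{t4,t5},{t1,t3,t5},{t1,t4,t5},{t2,t4,t5}}
  W45: {{t2,t4},{t2,t4,t5}}
  W46: {{t2,t5},{t2,t4,t5}}
  W56: {{t1,t4},{t4,t5},{t1,t4,t5},{t2,t4,t5}}
  W123: {{t5},{t1,t5},{t2,t5},{t3,t5},{t4,t5},{t1,t3,t5},{t1,t4,t5},{t2,t4,t5}}
  W124: {{t2,t5},{t2,t4,t5}}
  W125: {{t4,t5},{t1,t4,t5},{t2,t4,t5}}
  W126: {{t5},{t1,t5},{t2,t5},{t3,t5},{t4,t5},{t1,t3,t5},{t1,t4,t5},{t2,t4,t5}}
  W134: {{t2,t4},{t2,t5},{t2,t4,t5}}
  W135: {{t2,t4},{t4,t5},{t1,t4,t5},{t2,t4,t5}}
  W136: {{t5},{t1,t3},{t1,t5},{t2,t5},{t3,t5},{t4,t5},{t1,t3,t5},{t1,t4,t5},{t2,t4,t5}}
  W145: {{t2,t4},{t2,t4,t5}}
  W146: {{t2,t5},{t2,t4,t5}}
  W156: {{t1,t4},{t4,t5},{t1,t4,t5},{t2,t4,t5}}
  W234: {{t2,t5},{t2,t4,t5}}
  W235: {{t4,t5},{t1,t4,t5},{t2,t4,t5}}
  W236: {{t5},{t1,t5},{t2,t5},{t3,t5},{t4,t5},{t1,t3,t5},{t1,t4,t5},{t2,t4,t5}}
  W245: {{t2,t4,t5}}
  W246: {{t2,t5},{t2,t4,t5}}
  W256: {{t4,t5},{t1,t4,t5},{t2,t4,t5}}
  W345: {{t2,t4},{t2,t4,t5}}
  W346: {{t2,t5},{t2,t4,t5}}
  W356: {{t4,t5},{t1,t4,t5},{t2,t4,t5}}
  W456: {{t2,t4,t5}}
  W1234: {{t2,t5},{t2,t4,t5}}
  W1235: {{t4,t5},{t1,t4,t5},{t2,t4,t5}}
  W1236: {{t5},{t1,t5},{t2,t5},{t3,t5},{t4,t5},{t1,t3,t5},{t1,t4,t5},{t2,t4,t5}}
  W1245: {{t2,t4,t5}}
  W1246: {{t2,t5},{t2,t4,t5}}
  W1256: {{t4,t5},{t1,t4,t5},{t2,t4,t5}}
  W1345: {{t2,t4},{t2,t4,t5}}
  W1346: {{t2,t5},{t2,t4,t5}}
  W1356: {{t4,t5},{t1,t4,t5},{t2,t4,t5}}
  W1456: {{t2,t4,t5}}
  W2345: {{t2,t4,t5}}
  W2346: {{t2,t5},{t2,t4,t5}}
  W2356: {{t4,t5},{t1,t4,t5},{t2,t4,t5}}
  W2456: {{t2,t4,t5}}
  W3456: {{t2,t4,t5}}
  W12345: {{t2,t4,t5}}
  W12346: {{t2,t5},{t2,t4,t5}}
  W12356: {{t4,t5},{t1,t4,t5},{t2,t4,t5}}
  W12456: {{t2,t4,t5}}
  W13456: {{t2,t4,t5}}
  W23456: {{t2,t4,t5}}
  W123456: {{t2,t4,t5}}
C dims 7,15,20,15; δ0: rk 5, SNF 1^5; δ1: rk 10, SNF 1^10; δ2: rk 10, SNF 1^10
Ȟ^0: (7−5)−0=2 ⇒ Z^2
Ȟ^1: (15−10)−5=0 ⇒ 0
Ȟ^2: (20−10)−10=0 ⇒ 0

Ȟ^0 ≅ Z^2, Ȟ^1 ≅ 0 and Ȟ^2 ≅ 0


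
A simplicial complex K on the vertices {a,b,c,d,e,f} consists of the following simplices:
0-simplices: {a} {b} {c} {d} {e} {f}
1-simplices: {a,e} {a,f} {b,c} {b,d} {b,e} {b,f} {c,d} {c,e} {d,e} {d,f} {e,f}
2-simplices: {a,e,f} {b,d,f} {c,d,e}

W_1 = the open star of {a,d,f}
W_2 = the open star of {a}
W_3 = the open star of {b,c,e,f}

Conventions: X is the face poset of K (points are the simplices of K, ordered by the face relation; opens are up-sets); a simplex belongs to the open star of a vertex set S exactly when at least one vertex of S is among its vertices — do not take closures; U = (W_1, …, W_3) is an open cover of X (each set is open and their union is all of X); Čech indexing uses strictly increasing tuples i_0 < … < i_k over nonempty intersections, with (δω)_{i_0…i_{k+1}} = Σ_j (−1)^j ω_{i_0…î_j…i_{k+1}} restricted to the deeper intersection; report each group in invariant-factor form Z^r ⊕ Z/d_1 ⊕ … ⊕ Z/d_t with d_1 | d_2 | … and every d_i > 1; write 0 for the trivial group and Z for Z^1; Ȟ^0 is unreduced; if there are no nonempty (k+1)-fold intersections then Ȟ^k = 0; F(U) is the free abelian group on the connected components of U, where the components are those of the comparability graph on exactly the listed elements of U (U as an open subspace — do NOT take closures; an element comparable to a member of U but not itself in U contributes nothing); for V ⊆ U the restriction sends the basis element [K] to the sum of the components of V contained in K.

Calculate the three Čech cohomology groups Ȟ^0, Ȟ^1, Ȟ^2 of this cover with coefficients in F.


Ȟ^0(U;F) ≅ Z; Ȟ^1(U;F) ≅ Z; Ȟ^2(U;F) ≅ 0

intersection data:
  W1={{a},{d},{f},{a,e},{a,f},{b,d},{b,f},{c,d},{d,e},{d,f},{e,f},{a,e,f},{b,d,f},{c,d,e}} W2={{a},{a,e},{a,f},{a,e,f}} W3={{b},{c},{e},{f},{a,e},{a,f},{b,c},{b,d},{b,e},{b,f},{c,d},{c,e},{d,e},{d,f},{e,f},{a,e,f},{b,d,f},{c,d,e}}
  W12={{a},{a,e},{a,f},{a,e,f}} W13={{f},{a,e},{a,f},{b,d},{b,f},{c,d},{d,e},{d,f},{e,f},{a,e,f},{b,d,f},{c,d,e}} W23={{a,e},{a,f},{a,e,f}}
  W123={{a,e},{a,f},{a,e,f}}
components per intersection:
  W1: {{a},{d},{f},{a,e},{a,f},{b,d},{b,f},{c,d},{d,e},{d,f},{e,f},{a,e,f},{b,d,f},{c,d,e}}
  W2: {{a},{a,e},{a,f},{a,e,f}}
  W3: {{b},{c},{e},{f},{a,e},{a,f},{b,c},{b,d},{b,e},{b,f},{c,d},{c,e},{d,e},{d,f},{e,f},{a,e,f},{b,d,f},{c,d,e}}
  W12: {{a},{a,e},{a,f},{a,e,f}}
  W13: {{f},{a,e},{a,f},{b,d},{b,f},{d,f},{e,f},{a,e,f},{b,d,f}} {{c,d},{d,e},{c,d,e}}
  W23: {{a,e},{a,f},{a,e,f}}
  W123: {{a,e},{a,f},{a,e,f}}
C dims 3,4,1; δ0: rk 2, SNF 1^2; δ1: rk 1, SNF 1^1
Ȟ^0 = (3 − 2) − 0 = 1, so Ȟ^0 ≅ Z
Ȟ^1 = (4 − 1) − 2 = 1, so Ȟ^1 ≅ Z
Ȟ^2 = (1 − 0) − 1 = 0, so Ȟ^2 ≅ 0


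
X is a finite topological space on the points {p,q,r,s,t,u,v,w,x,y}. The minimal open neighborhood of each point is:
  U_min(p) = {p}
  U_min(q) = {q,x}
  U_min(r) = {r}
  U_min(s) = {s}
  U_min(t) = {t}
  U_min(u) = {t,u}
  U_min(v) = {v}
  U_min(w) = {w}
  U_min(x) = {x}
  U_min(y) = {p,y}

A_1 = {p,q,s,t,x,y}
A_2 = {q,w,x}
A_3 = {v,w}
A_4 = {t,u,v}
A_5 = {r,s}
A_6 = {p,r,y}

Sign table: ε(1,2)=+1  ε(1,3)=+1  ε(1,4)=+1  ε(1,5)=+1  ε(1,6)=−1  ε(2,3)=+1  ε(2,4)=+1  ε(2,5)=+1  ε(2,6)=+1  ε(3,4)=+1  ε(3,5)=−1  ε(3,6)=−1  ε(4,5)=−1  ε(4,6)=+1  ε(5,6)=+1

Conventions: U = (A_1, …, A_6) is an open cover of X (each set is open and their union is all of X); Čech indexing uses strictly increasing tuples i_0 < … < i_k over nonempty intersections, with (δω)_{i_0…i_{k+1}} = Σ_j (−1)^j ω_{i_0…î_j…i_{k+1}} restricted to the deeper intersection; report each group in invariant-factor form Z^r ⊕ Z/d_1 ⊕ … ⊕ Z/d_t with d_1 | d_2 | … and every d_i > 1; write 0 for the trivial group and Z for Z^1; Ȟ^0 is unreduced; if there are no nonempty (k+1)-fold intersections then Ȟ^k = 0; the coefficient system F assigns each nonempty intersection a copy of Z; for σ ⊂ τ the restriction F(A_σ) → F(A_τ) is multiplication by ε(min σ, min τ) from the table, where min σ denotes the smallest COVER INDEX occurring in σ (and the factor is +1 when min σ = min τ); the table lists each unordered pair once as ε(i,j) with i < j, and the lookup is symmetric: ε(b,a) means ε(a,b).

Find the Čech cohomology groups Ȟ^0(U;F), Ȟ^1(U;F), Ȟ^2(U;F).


nerve of the cover:
  A12={q,x} A14={t} A15={s} A16={p,y} A23={w} A34={v} A56={r}
C dims 6,7; δ0: rk 6, SNF 1^5·2
Ȟ^0 = (6 − 6) − 0 = 0, so Ȟ^0 ≅ 0
Ȟ^1 = (7 − 0) − 6 = 1 plus torsion [2], so Ȟ^1 ≅ Z ⊕ Z/2
Ȟ^2 = (0 − 0) − 0 = 0, so Ȟ^2 ≅ 0

Ȟ^0 = 0, Ȟ^1 = Z ⊕ Z/2, Ȟ^2 = 0


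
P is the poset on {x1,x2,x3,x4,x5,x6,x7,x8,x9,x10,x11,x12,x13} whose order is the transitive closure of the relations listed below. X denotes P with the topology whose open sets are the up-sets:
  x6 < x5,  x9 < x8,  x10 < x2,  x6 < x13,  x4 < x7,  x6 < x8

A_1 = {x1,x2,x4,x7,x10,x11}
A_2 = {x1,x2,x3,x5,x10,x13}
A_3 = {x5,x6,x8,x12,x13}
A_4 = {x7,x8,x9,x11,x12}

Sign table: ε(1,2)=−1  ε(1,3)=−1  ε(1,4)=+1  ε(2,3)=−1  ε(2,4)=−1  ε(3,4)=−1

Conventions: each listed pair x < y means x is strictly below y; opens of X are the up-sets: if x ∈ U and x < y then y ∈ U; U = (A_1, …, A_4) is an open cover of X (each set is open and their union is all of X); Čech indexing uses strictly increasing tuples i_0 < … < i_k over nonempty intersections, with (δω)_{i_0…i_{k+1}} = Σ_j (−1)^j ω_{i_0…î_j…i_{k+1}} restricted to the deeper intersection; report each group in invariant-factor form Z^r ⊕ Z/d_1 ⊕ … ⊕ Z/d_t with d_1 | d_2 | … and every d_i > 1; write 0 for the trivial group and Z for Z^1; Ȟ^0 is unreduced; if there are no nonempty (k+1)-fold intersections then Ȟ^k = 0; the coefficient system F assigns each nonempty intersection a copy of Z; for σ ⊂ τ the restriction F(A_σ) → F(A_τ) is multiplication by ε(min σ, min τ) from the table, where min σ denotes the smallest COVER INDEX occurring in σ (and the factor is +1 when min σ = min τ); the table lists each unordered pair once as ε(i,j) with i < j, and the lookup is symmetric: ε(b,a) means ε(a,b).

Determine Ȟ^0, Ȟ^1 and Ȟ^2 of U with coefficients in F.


nonempty intersections:
  A12={x1,x2,x10} A14={x7,x11} A23={x5,x13} A34={x8,x12}
C dims 4,4; δ0: rk 4, SNF 1^3·2
Ȟ^0: (4−4)−0=0 ⇒ 0
Ȟ^1: (4−0)−4=0 plus torsion [2] ⇒ Z/2
Ȟ^2: (0−0)−0=0 ⇒ 0

Ȟ^0(U;F) ≅ 0, Ȟ^1(U;F) ≅ Z/2 and Ȟ^2(U;F) ≅ 0


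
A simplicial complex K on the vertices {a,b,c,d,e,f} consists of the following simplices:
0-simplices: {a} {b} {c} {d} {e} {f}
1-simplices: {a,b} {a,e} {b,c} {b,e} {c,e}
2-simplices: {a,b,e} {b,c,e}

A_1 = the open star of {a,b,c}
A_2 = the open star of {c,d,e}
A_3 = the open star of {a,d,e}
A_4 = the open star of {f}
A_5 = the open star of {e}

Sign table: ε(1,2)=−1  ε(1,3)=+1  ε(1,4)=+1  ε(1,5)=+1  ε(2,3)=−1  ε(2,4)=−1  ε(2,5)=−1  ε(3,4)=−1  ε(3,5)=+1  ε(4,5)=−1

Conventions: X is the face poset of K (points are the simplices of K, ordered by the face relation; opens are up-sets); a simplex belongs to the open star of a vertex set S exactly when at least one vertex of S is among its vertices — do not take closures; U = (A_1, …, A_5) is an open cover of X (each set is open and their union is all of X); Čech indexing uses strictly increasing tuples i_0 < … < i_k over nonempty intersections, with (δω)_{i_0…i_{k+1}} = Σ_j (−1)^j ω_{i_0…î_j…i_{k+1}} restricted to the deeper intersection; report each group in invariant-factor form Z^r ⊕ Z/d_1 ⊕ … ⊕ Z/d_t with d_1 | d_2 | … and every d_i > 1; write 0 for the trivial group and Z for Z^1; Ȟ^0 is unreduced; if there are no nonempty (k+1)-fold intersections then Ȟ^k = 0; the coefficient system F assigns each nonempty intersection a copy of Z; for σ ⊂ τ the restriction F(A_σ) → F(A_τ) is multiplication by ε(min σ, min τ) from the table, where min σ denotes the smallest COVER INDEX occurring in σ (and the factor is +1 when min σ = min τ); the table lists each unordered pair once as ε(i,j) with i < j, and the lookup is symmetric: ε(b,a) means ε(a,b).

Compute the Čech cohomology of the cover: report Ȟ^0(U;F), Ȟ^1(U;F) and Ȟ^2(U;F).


Ȟ^0 ≅ Z^2,  Ȟ^1 ≅ 0,  Ȟ^2 ≅ 0

intersection data:
  A1={{a},{b},{c},{a,b},{a,e},{b,c},{b,e},{c,e},{a,b,e},{b,c,e}} A2={{c},{d},{e},{a,e},{b,c},{b,e},{c,e},{a,b,e},{b,c,e}} A3={{a},{d},{e},{a,b},{a,e},{b,e},{c,e},{a,b,e},{b,c,e}} A4={{f}} A5={{e},{a,e},{b,e},{c,e},{a,b,e},{b,c,e}}
  A12={{c},{a,e},{b,c},{b,e},{c,e},{a,b,e},{b,c,e}} A13={{a},{a,b},{a,e},{b,e},{c,e},{a,b,e},{b,c,e}} A15={{a,e},{b,e},{c,e},{a,b,e},{b,c,e}} A23={{d},{e},{a,e},{b,e},{c,e},{a,b,e},{b,c,e}} A25={{e},{a,e},{b,e},{c,e},{a,b,e},{b,c,e}} A35={{e},{a,e},{b,e},{c,e},{a,b,e},{b,c,e}}
  A123={{a,e},{b,e},{c,e},{a,b,e},{b,c,e}} A125={{a,e},{b,e},{c,e},{a,b,e},{b,c,e}} A135={{a,e},{b,e},{c,e},{a,b,e},{b,c,e}} A235={{e},{a,e},{b,e},{c,e},{a,b,e},{b,c,e}}
  A1235={{a,e},{b,e},{c,e},{a,b,e},{b,c,e}}
C dims 5,6,4,1; δ0: rk 3, SNF 1^3; δ1: rk 3, SNF 1^3; δ2: rk 1, SNF 1^1
Ȟ^0 = (5 − 3) − 0 = 2, so Ȟ^0 ≅ Z^2
Ȟ^1 = (6 − 3) − 3 = 0, so Ȟ^1 ≅ 0
Ȟ^2 = (4 − 1) − 3 = 0, so Ȟ^2 ≅ 0


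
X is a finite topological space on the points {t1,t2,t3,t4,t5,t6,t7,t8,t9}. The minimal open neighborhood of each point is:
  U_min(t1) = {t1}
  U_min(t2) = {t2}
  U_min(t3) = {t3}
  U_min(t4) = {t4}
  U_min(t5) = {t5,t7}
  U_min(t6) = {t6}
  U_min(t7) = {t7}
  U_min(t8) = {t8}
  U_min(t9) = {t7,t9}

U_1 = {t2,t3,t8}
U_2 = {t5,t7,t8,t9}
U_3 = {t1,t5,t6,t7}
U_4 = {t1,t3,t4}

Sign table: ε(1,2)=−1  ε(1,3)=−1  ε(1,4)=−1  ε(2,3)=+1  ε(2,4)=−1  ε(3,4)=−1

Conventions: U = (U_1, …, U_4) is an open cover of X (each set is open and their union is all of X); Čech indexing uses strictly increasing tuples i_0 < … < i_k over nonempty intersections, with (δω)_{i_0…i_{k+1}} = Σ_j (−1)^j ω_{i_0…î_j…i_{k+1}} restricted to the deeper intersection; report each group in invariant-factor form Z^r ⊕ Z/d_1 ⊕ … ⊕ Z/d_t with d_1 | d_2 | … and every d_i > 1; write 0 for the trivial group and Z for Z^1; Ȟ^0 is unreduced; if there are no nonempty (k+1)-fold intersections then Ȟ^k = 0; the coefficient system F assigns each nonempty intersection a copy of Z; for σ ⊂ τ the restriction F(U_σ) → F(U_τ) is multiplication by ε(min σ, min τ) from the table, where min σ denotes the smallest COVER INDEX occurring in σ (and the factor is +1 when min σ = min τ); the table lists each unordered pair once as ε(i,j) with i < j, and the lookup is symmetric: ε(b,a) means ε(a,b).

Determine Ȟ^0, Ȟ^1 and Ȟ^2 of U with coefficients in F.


Ȟ^0 ≅ 0, Ȟ^1 ≅ Z/2 and Ȟ^2 ≅ 0

intersection data:
  U12={t8} U14={t3} U23={t5,t7} U34={t1}
C dims 4,4; δ0: rk 4, SNF 1^3·2
Ȟ^0 = (4 − 4) − 0 = 0, so Ȟ^0 ≅ 0
Ȟ^1 = (4 − 0) − 4 = 0 plus torsion [2], so Ȟ^1 ≅ Z/2
Ȟ^2 = (0 − 0) − 0 = 0, so Ȟ^2 ≅ 0


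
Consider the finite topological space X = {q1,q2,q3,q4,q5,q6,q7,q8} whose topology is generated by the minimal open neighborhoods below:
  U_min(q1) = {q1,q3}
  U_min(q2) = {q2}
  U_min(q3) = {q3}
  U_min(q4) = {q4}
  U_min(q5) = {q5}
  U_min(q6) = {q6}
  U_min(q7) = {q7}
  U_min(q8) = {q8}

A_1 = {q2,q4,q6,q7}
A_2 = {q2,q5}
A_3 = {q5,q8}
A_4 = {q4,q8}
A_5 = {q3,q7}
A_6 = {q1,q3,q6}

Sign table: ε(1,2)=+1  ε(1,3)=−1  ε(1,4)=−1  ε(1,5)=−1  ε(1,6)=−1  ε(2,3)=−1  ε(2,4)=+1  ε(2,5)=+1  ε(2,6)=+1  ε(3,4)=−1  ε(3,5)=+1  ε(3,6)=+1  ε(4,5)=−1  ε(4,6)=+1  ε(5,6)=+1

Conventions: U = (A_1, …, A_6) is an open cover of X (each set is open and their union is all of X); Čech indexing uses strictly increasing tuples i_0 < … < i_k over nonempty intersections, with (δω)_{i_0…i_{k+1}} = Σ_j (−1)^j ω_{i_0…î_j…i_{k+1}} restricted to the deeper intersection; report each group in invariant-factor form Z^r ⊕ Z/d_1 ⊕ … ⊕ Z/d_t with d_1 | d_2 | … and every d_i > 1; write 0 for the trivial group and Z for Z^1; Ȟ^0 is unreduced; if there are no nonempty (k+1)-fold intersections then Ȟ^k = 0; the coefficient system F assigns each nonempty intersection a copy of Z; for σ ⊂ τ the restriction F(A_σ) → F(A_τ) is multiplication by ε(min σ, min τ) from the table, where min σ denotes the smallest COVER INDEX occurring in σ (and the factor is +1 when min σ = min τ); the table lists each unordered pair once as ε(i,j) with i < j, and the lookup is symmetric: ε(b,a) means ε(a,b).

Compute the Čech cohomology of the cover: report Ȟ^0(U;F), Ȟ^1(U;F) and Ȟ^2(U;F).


nonempty overlaps:
  A12={q2} A14={q4} A15={q7} A16={q6} A23={q5} A34={q8} A56={q3}
C dims 6,7; δ0: rk 6, SNF 1^5·2
degree 0: 6−6−0 = 0 → Ȟ^0 ≅ 0
degree 1: 7−0−6 = 1 plus torsion [2] → Ȟ^1 ≅ Z ⊕ Z/2
degree 2: 0−0−0 = 0 → Ȟ^2 ≅ 0

Ȟ^0 ≅ 0,  Ȟ^1 ≅ Z ⊕ Z/2,  Ȟ^2 ≅ 0


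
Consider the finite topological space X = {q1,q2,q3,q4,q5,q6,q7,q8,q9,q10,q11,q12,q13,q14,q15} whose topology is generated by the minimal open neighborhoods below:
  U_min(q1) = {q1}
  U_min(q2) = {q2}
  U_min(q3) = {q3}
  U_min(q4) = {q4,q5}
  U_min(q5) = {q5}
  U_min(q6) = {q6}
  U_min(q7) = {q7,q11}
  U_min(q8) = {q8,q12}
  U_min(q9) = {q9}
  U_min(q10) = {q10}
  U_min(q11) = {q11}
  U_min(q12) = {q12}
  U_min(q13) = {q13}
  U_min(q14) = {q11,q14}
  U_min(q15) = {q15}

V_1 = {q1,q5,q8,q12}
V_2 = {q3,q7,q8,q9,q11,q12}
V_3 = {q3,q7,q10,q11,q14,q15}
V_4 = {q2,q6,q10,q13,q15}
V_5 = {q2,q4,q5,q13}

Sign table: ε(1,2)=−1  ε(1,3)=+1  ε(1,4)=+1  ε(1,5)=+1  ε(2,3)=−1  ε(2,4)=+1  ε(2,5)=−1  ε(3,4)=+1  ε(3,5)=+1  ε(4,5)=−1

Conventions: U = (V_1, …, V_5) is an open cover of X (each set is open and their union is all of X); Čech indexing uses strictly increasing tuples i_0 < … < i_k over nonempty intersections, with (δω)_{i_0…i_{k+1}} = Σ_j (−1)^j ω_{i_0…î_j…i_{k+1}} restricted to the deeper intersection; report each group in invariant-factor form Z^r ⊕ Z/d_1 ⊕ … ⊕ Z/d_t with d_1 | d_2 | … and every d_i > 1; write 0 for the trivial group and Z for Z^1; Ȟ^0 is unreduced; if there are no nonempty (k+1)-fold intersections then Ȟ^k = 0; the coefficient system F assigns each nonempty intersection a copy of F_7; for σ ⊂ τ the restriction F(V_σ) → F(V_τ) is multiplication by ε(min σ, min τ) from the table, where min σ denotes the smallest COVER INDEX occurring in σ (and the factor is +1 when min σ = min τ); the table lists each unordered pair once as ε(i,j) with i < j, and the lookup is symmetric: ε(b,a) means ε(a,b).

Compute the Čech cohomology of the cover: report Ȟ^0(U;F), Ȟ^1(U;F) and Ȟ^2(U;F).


Ȟ^0(U;F) ≅ 0; Ȟ^1(U;F) ≅ 0; Ȟ^2(U;F) ≅ 0

nerve of the cover:
  V12={q8,q12} V15={q5} V23={q3,q7,q11} V34={q10,q15} V45={q2,q13}
C dims 5,5; δ0: rk_F7 5
Ȟ^0 = (5 − 5) − 0 = 0, so Ȟ^0 ≅ 0
Ȟ^1 = (5 − 0) − 5 = 0, so Ȟ^1 ≅ 0
Ȟ^2 = (0 − 0) − 0 = 0, so Ȟ^2 ≅ 0


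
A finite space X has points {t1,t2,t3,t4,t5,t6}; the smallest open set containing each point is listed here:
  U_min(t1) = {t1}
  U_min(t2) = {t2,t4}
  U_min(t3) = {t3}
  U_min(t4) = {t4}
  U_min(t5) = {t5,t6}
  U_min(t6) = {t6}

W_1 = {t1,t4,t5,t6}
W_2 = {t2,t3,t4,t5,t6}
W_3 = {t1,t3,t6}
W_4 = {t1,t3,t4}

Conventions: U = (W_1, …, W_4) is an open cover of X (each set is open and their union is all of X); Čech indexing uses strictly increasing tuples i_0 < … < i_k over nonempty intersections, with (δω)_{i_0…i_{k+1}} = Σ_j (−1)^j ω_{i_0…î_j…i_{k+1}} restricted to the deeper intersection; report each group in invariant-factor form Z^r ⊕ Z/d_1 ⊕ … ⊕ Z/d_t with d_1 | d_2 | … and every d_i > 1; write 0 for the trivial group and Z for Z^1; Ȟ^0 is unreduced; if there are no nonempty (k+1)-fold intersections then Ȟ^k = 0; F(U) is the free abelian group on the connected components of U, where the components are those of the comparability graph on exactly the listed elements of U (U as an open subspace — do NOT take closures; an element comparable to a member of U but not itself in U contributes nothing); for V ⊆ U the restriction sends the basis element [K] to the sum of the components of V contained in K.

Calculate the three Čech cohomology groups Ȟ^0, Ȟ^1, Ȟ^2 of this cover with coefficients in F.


intersection data:
  W12={t4,t5,t6} W13={t1,t6} W14={t1,t4} W23={t3,t6} W24={t3,t4} W34={t1,t3}
  W123={t6} W124={t4} W134={t1} W234={t3}
components per intersection:
  W1: {t1} {t4} {t5,t6}
  W2: {t2,t4} {t3} {t5,t6}
  W3: {t1} {t3} {t6}
  W4: {t1} {t3} {t4}
  W12: {t4} {t5,t6}
  W13: {t1} {t6}
  W14: {t1} {t4}
  W23: {t3} {t6}
  W24: {t3} {t4}
  W34: {t1} {t3}
  W123: {t6}
  W124: {t4}
  W134: {t1}
  W234: {t3}
C dims 12,12,4; δ0: rk 8, SNF 1^8; δ1: rk 4, SNF 1^4
Ȟ^0 = (12 − 8) − 0 = 4, so Ȟ^0 ≅ Z^4
Ȟ^1 = (12 − 4) − 8 = 0, so Ȟ^1 ≅ 0
Ȟ^2 = (4 − 0) − 4 = 0, so Ȟ^2 ≅ 0

Ȟ^0(U;F) ≅ Z^4, Ȟ^1(U;F) ≅ 0, Ȟ^2(U;F) ≅ 0


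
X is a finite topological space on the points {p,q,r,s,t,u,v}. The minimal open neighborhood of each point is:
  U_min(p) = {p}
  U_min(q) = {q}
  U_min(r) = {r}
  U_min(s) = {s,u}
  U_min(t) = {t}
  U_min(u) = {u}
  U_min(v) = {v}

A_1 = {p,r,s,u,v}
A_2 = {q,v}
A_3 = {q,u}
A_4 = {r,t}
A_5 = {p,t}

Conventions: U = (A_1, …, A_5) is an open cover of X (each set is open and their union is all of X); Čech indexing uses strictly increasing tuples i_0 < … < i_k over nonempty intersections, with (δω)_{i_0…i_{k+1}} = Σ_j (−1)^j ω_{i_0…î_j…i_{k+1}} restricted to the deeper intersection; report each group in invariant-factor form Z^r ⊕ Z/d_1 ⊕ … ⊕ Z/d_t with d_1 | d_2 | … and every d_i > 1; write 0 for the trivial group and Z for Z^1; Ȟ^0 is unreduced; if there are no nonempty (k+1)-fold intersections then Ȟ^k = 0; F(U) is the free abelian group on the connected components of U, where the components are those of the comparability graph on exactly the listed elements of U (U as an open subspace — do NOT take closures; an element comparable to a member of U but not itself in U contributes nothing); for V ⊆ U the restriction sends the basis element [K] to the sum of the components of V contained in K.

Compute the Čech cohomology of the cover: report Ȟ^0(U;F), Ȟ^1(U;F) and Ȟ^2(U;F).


cover nerve:
  A12={v} A13={u} A14={r} A15={p} A23={q} A45={t}
components per intersection:
  A1: {p} {r} {s,u} {v}
  A2: {q} {v}
  A3: {q} {u}
  A4: {r} {t}
  A5: {p} {t}
  A12: {v}
  A13: {u}
  A14: {r}
  A15: {p}
  A23: {q}
  A45: {t}
C dims 12,6; δ0: rk 6, SNF 1^6
Ȟ^0: (12−6)−0=6 ⇒ Z^6
Ȟ^1: (6−0)−6=0 ⇒ 0
Ȟ^2: (0−0)−0=0 ⇒ 0

Ȟ^0(U;F) ≅ Z^6; Ȟ^1(U;F) ≅ 0; Ȟ^2(U;F) ≅ 0


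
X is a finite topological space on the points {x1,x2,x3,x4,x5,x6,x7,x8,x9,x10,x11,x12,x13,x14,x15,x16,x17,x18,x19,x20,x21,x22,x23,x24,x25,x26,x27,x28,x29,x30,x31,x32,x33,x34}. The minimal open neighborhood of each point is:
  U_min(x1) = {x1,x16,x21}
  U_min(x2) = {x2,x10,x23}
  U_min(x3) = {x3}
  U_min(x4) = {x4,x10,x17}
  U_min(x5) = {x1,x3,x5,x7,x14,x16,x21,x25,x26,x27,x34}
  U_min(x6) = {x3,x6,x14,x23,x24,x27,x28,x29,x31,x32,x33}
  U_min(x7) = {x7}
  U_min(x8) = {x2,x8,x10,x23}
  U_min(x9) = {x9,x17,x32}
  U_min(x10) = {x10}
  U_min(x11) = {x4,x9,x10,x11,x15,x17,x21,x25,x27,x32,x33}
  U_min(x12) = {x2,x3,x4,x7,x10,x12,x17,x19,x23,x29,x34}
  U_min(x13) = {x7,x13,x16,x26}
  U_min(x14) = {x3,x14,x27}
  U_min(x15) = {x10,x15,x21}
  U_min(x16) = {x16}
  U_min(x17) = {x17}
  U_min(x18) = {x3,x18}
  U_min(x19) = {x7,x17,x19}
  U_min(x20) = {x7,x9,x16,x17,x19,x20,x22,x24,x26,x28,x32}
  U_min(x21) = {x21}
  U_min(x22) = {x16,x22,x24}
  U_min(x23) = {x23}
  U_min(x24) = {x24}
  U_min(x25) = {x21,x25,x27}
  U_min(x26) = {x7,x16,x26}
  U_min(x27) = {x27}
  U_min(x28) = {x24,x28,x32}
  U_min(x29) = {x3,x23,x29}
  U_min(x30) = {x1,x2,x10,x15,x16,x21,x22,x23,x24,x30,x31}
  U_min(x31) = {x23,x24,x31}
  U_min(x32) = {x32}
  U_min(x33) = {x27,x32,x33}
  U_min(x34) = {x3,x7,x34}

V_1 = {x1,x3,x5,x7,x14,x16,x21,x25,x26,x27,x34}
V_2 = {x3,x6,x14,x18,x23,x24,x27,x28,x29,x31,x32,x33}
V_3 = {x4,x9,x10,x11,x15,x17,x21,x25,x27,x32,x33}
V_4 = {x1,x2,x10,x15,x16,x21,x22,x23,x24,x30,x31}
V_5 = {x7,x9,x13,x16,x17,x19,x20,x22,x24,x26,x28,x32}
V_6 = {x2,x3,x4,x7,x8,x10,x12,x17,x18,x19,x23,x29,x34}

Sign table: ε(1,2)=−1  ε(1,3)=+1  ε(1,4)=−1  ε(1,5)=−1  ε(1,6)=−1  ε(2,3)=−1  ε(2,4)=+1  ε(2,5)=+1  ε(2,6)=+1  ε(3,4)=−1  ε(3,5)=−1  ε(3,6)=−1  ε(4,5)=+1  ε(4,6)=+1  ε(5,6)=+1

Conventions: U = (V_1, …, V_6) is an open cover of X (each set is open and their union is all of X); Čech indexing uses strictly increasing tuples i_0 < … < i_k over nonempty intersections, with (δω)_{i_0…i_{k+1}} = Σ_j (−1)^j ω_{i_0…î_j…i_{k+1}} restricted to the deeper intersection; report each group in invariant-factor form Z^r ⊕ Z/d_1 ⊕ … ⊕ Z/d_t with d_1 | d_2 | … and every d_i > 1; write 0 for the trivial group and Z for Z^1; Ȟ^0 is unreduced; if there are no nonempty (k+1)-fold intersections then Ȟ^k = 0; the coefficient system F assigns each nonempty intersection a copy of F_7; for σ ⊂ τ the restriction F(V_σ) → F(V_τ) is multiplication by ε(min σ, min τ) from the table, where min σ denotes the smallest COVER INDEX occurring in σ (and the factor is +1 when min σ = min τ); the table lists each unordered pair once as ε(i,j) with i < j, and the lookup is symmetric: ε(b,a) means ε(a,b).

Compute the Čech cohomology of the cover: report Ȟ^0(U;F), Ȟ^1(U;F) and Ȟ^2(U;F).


intersection data:
  V12={x3,x14,x27} V13={x21,x25,x27} V14={x1,x16,x21} V15={x7,x16,x26} V16={x3,x7,x34} V23={x27,x32,x33} V24={x23,x24,x31} V25={x24,x28,x32} V26={x3,x18,x23,x29} V34={x10,x15,x21} V35={x9,x17,x32} V36={x4,x10,x17} V45={x16,x22,x24} V46={x2,x10,x23} V56={x7,x17,x19}
  V123={x27} V126={x3} V134={x21} V145={x16} V156={x7} V235={x32} V245={x24} V246={x23} V346={x10} V356={x17}
C dims 6,15,10; δ0: rk_F7 5; δ1: rk_F7 10
Ȟ^0 = (6 − 5) − 0 = 1, so Ȟ^0 ≅ Z/7
Ȟ^1 = (15 − 10) − 5 = 0, so Ȟ^1 ≅ 0
Ȟ^2 = (10 − 0) − 10 = 0, so Ȟ^2 ≅ 0

Ȟ^0 = Z/7; Ȟ^1 = 0; Ȟ^2 = 0


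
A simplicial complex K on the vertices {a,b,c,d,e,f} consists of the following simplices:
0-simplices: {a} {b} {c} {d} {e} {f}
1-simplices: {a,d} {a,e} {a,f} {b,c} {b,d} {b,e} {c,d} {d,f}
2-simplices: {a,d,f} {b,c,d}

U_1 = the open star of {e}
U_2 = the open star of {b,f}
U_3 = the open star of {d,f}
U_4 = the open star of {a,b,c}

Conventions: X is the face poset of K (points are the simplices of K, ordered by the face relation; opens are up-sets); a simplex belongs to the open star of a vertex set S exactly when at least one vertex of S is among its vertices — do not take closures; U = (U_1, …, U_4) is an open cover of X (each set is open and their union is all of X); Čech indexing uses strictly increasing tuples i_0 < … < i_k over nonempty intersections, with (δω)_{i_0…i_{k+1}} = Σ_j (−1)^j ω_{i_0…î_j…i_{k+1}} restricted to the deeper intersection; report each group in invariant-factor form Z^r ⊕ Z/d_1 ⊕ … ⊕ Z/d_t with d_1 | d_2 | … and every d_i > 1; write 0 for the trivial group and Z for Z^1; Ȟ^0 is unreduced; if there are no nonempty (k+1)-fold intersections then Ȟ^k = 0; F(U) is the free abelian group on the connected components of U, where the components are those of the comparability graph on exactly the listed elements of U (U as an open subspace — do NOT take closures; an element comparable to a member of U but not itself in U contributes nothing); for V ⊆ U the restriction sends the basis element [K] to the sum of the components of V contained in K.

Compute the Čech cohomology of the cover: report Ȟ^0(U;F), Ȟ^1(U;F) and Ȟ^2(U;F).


Ȟ^0 = Z; Ȟ^1 = Z; Ȟ^2 = 0

nerve simplices:
  U1={{e},{a,e},{b,e}} U2={{b},{f},{a,f},{b,c},{b,d},{b,e},{d,f},{a,d,f},{b,c,d}} U3={{d},{f},{a,d},{a,f},{b,d},{c,d},{d,f},{a,d,f},{b,c,d}} U4={{a},{b},{c},{a,d},{a,e},{a,f},{b,c},{b,d},{b,e},{c,d},{a,d,f},{b,c,d}}
  U12={{b,e}} U14={{a,e},{b,e}} U23={{f},{a,f},{b,d},{d,f},{a,d,f},{b,c,d}} U24={{b},{a,f},{b,c},{b,d},{b,e},{a,d,f},{b,c,d}} U34={{a,d},{a,f},{b,d},{c,d},{a,d,f},{b,c,d}}
  U124={{b,e}} U234={{a,f},{b,d},{a,d,f},{b,c,d}}
components per intersection:
  U1: {{e},{a,e},{b,e}}
  U2: {{b},{b,c},{b,d},{b,e},{b,c,d}} {{f},{a,f},{d,f},{a,d,f}}
  U3: {{d},{f},{a,d},{a,f},{b,d},{c,d},{d,f},{a,d,f},{b,c,d}}
  U4: {{a},{a,d},{a,e},{a,f},{a,d,f}} {{b},{c},{b,c},{b,d},{b,e},{c,d},{b,c,d}}
  U12: {{b,e}}
  U14: {{a,e}} {{b,e}}
  U23: {{f},{a,f},{d,f},{a,d,f}} {{b,d},{b,c,d}}
  U24: {{b},{b,c},{b,d},{b,e},{b,c,d}} {{a,f},{a,d,f}}
  U34: {{a,d},{a,f},{a,d,f}} {{b,d},{c,d},{b,c,d}}
  U124: {{b,e}}
  U234: {{a,f},{a,d,f}} {{b,d},{b,c,d}}
C dims 6,9,3; δ0: rk 5, SNF 1^5; δ1: rk 3, SNF 1^3
degree 0: 6−5−0 = 1 → Ȟ^0 ≅ Z
degree 1: 9−3−5 = 1 → Ȟ^1 ≅ Z
degree 2: 3−0−3 = 0 → Ȟ^2 ≅ 0
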